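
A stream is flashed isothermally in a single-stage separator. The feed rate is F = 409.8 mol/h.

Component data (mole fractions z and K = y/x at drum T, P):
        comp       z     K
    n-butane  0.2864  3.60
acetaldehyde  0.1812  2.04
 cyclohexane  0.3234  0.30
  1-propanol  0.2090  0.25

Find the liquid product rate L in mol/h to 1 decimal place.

L = 260.7 mol/h

Let ψ = V/F and solve Σ zᵢ(Kᵢ−1)/(1+ψ(Kᵢ−1)) = 0.
Check two-phase: ΣzᵢKᵢ = 1.5500 > 1 and Σzᵢ/Kᵢ = 2.0824 > 1, so g(0) = 0.5500 > 0 and g(1) = -1.0824 < 0.
Iterate (Newton) starting at ψ = 0.58:
  ψ = 0.5800: g = -0.24409, g' = -1.2014 → ψ = 0.3768
  ψ = 0.3768: g = -0.01448, g' = -1.1159 → ψ = 0.3639
Converged at ψ = 0.3639.
Then V = ψ·F = 0.3639·409.8 = 149.1 mol/h and L = F − V = 260.7 mol/h.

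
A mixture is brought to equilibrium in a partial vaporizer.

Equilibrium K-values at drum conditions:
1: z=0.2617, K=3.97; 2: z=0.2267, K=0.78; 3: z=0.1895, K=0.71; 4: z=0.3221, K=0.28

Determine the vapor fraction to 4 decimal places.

ψ = 0.3017

Rachford–Rice: g(ψ) = Σ zᵢ(Kᵢ−1)/(1+ψ(Kᵢ−1)) = 0.
g(0) = ΣzᵢKᵢ − 1 = 0.4405 and g(1) = 1 − Σzᵢ/Kᵢ = -0.7738, so a root lies in (0, 1).
Iterate (Newton) starting at ψ = 0.5:
  ψ = 0.5000: g = -0.16990, g' = -0.8171 → ψ = 0.2921
  ψ = 0.2921: g = 0.00919, g' = -0.9612 → ψ = 0.3016
  ψ = 0.3016: g = 0.00007, g' = -0.9464 → ψ = 0.3017
Converged at ψ = 0.3017.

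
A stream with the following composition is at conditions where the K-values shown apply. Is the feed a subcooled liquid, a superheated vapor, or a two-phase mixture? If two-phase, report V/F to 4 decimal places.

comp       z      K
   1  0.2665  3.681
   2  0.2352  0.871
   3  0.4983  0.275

ΣzᵢKᵢ = 1.3229; Σzᵢ/Kᵢ = 2.1544.
Both exceed 1, so a two-phase solution exists.
Newton iteration, ψ⁰ = 0.64:
  ψ = 0.6400: g = -0.44400, g' = -1.1760 → ψ = 0.2625
  ψ = 0.2625: g = -0.05819, g' = -1.0637 → ψ = 0.2078
  ψ = 0.2078: g = 0.00238, g' = -1.1573 → ψ = 0.2098
Converged at ψ = 0.2098.

two-phase, V/F = 0.2098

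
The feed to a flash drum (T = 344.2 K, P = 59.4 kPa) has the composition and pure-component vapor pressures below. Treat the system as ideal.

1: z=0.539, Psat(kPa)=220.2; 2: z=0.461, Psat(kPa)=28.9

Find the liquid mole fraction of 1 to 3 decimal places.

x_1 = 0.159

Raoult's law: Kᵢ = Pᵢˢᵃᵗ/P = Pᵢˢᵃᵗ/59.4.
  K_1 = 220.2/59.4 = 3.70707, K_2 = 28.9/59.4 = 0.48653
Let β = V/F and solve Σ zᵢ(Kᵢ−1)/(1+β(Kᵢ−1)) = 0.
Check two-phase: ΣzᵢKᵢ = 2.222 > 1 and Σzᵢ/Kᵢ = 1.093 > 1, so g(0) = 1.222 > 0 and g(1) = -0.093 < 0.
Binary case is linear: z₁(K₁−1)(1+β(K₂−1)) + z₂(K₂−1)(1+β(K₁−1)) = 0
⇒ β = [z₁(K₁−1)+z₂(K₂−1)] / [−(K₁−1)(K₂−1)] = 1.2224/1.3900 = 0.879
Compositions from xᵢ = zᵢ/(1+β(Kᵢ−1)), yᵢ = Kᵢxᵢ:
  1: x = 0.159, y = 0.591
  2: x = 0.841, y = 0.409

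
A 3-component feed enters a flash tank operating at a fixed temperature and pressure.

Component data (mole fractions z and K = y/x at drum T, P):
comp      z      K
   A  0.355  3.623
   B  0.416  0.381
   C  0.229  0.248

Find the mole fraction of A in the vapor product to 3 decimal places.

y_A = 0.735

Rachford–Rice: g(V/F) = Σ zᵢ(Kᵢ−1)/(1+V/F(Kᵢ−1)) = 0.
Check two-phase: ΣzᵢKᵢ = 1.501 > 1 and Σzᵢ/Kᵢ = 2.113 > 1, so g(0) = 0.501 > 0 and g(1) = -1.113 < 0.
Newton iteration, V/F⁰ = 0.5:
  V/F = 0.500: g = -0.2461, g' = -1.124 → V/F = 0.281
  V/F = 0.281: g = 0.0059, g' = -1.251 → V/F = 0.286
Converged at V/F = 0.286.
Compositions from xᵢ = zᵢ/(1+V/F(Kᵢ−1)), yᵢ = Kᵢxᵢ:
  A: x = 0.203, y = 0.735
  B: x = 0.505, y = 0.193
  C: x = 0.292, y = 0.072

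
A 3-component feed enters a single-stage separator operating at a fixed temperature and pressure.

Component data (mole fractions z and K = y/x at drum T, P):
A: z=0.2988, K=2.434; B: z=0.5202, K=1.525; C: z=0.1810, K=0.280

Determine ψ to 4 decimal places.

Material balance + equilibrium reduce to Σ zᵢ(Kᵢ−1)/(1+ψ(Kᵢ−1)) = 0.
g(0) = ΣzᵢKᵢ − 1 = 0.5713 and g(1) = 1 − Σzᵢ/Kᵢ = -0.1103, so a root lies in (0, 1).
Newton iteration, ψ⁰ = 0.51:
  ψ = 0.5100: g = 0.25697, g' = -0.5285 → ψ = 0.9962
  ψ = 0.9962: g = -0.10518, g' = -1.3398 → ψ = 0.9177
  ψ = 0.9177: g = -0.01482, g' = -0.9951 → ψ = 0.9028
  ψ = 0.9028: g = -0.00035, g' = -0.9488 → ψ = 0.9024
Converged at ψ = 0.9024.

ψ = 0.9024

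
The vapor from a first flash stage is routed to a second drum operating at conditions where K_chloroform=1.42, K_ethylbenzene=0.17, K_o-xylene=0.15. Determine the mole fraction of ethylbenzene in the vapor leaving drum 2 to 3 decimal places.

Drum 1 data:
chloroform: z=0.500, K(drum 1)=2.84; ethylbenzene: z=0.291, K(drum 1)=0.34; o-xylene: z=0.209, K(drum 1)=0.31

y_ethylbenzene (drum 2) = 0.034

Drum 1:
Material balance + equilibrium reduce to Σ zᵢ(Kᵢ−1)/(1+ψ₁(Kᵢ−1)) = 0.
Check two-phase: ΣzᵢKᵢ = 1.584 > 1 and Σzᵢ/Kᵢ = 1.706 > 1, so g(0) = 0.584 > 0 and g(1) = -0.706 < 0.
Iterate (Newton) starting at ψ₁ = 0.5:
  ψ₁ = 0.500: g = -0.0277, g' = -0.974 → ψ₁ = 0.472
Converged at ψ₁ = 0.472.
Drum-1 compositions:
  chloroform: x = 0.268, y = 0.760
  ethylbenzene: x = 0.422, y = 0.144
  o-xylene: x = 0.310, y = 0.096
Drum-2 feed = drum-1 vapor: z₂ = (0.7603, 0.1436, 0.0960).
Drum 2:
Let ψ₂ = V/F and solve Σ zᵢ(Kᵢ−1)/(1+ψ₂(Kᵢ−1)) = 0.
Feasibility: ΣzᵢKᵢ = 1.118, Σzᵢ/Kᵢ = 2.021 — both > 1, two phases present.
Newton iteration, ψ₂⁰ = 0.6:
  ψ₂ = 0.600: g = -0.1490, g' = -0.767 → ψ₂ = 0.406
  ψ₂ = 0.406: g = -0.0315, g' = -0.485 → ψ₂ = 0.341
  ψ₂ = 0.341: g = -0.0018, g' = -0.432 → ψ₂ = 0.337
Converged at ψ₂ = 0.337.
  chloroform: x = 0.666, y = 0.946
  ethylbenzene: x = 0.199, y = 0.034
  o-xylene: x = 0.135, y = 0.020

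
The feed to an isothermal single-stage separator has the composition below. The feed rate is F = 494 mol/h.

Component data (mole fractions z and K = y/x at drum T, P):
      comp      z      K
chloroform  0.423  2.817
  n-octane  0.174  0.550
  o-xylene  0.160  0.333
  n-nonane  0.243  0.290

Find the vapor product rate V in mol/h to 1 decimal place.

Iterate (Newton) starting at ψ = 0.5:
  ψ = 0.500: g = -0.1259, g' = -0.897 → ψ = 0.360
  ψ = 0.360: g = -0.0006, g' = -0.905 → ψ = 0.359
Converged at ψ = 0.359.
Then V = ψ·F = 0.3589·494 = 177.3 mol/h and L = F − V = 316.7 mol/h.

V = 177.3 mol/h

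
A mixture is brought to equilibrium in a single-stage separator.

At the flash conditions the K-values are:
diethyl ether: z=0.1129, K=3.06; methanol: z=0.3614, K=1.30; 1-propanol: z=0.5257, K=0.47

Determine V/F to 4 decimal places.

Material balance + equilibrium reduce to Σ zᵢ(Kᵢ−1)/(1+V/F(Kᵢ−1)) = 0.
Check two-phase: ΣzᵢKᵢ = 1.0624 > 1 and Σzᵢ/Kᵢ = 1.4334 > 1, so g(0) = 0.0624 > 0 and g(1) = -0.4334 < 0.
Iterate (Newton) starting at V/F = 0.5:
  V/F = 0.5000: g = -0.17023, g' = -0.4142 → V/F = 0.0890
  V/F = 0.0890: g = 0.00972, g' = -0.5356 → V/F = 0.1072
  V/F = 0.1072: g = 0.00016, g' = -0.5180 → V/F = 0.1075
Converged at V/F = 0.1075.

V/F = 0.1075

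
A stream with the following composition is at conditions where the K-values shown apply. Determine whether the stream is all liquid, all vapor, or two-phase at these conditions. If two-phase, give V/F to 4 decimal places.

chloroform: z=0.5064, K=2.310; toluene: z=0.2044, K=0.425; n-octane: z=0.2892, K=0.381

ΣzᵢKᵢ = 1.3668; Σzᵢ/Kᵢ = 1.4592.
Both exceed 1, so a two-phase solution exists.
Let ψ = V/F and solve Σ zᵢ(Kᵢ−1)/(1+ψ(Kᵢ−1)) = 0.
Iterate (Newton) starting at ψ = 0.41:
  ψ = 0.4100: g = 0.03790, g' = -0.6825 → ψ = 0.4655
  ψ = 0.4655: g = 0.00011, g' = -0.6800 → ψ = 0.4657
Converged at ψ = 0.4657.

two-phase, V/F = 0.4657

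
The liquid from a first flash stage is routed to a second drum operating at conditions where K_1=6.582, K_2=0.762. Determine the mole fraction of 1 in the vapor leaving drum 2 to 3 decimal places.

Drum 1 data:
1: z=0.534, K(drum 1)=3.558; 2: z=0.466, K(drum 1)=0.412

Drum 1:
Material balance + equilibrium reduce to Σ zᵢ(Kᵢ−1)/(1+ψ₁(Kᵢ−1)) = 0.
Check two-phase: ΣzᵢKᵢ = 2.092 > 1 and Σzᵢ/Kᵢ = 1.281 > 1, so g(0) = 1.092 > 0 and g(1) = -0.281 < 0.
Binary case is linear: z₁(K₁−1)(1+ψ₁(K₂−1)) + z₂(K₂−1)(1+ψ₁(K₁−1)) = 0
⇒ ψ₁ = [z₁(K₁−1)+z₂(K₂−1)] / [−(K₁−1)(K₂−1)] = 1.0920/1.5041 = 0.726
Drum-1 compositions:
  1: x = 0.187, y = 0.665
  2: x = 0.813, y = 0.335
Drum-2 feed = drum-1 liquid: z₂ = (0.1869, 0.8131).
Drum 2:
Let ψ₂ = V/F and solve Σ zᵢ(Kᵢ−1)/(1+ψ₂(Kᵢ−1)) = 0.
Feasibility: ΣzᵢKᵢ = 1.850, Σzᵢ/Kᵢ = 1.095 — both > 1, two phases present.
Iterate (Newton) starting at ψ₂ = 0.5:
  ψ₂ = 0.500: g = 0.0555, g' = -0.465 → ψ₂ = 0.620
  ψ₂ = 0.620: g = 0.0070, g' = -0.356 → ψ₂ = 0.639
  ψ₂ = 0.639: g = 0.0001, g' = -0.343 → ψ₂ = 0.640
Converged at ψ₂ = 0.640.
  1: x = 0.041, y = 0.269
  2: x = 0.959, y = 0.731

y_1 (drum 2) = 0.269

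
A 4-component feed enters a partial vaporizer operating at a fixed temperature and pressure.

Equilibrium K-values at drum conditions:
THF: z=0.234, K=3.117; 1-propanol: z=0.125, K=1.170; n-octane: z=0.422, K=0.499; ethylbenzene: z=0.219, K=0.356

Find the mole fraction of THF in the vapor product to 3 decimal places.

Rachford–Rice: g(V/F) = Σ zᵢ(Kᵢ−1)/(1+V/F(Kᵢ−1)) = 0.
g(0) = ΣzᵢKᵢ − 1 = 0.164 and g(1) = 1 − Σzᵢ/Kᵢ = -0.643, so a root lies in (0, 1).
Newton iteration, V/F⁰ = 0.6:
  V/F = 0.600: g = -0.2946, g' = -0.664 → V/F = 0.156
  V/F = 0.156: g = 0.0066, g' = -0.832 → V/F = 0.164
Converged at V/F = 0.164.
Compositions from xᵢ = zᵢ/(1+V/F(Kᵢ−1)), yᵢ = Kᵢxᵢ:
  THF: x = 0.174, y = 0.541
  1-propanol: x = 0.122, y = 0.142
  n-octane: x = 0.460, y = 0.229
  ethylbenzene: x = 0.245, y = 0.087

y_THF = 0.541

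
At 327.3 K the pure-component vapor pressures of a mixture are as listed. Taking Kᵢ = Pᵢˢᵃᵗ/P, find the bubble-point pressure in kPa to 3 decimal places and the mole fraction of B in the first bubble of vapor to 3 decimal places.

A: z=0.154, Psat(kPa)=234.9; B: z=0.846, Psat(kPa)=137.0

Pbub = 152.077 kPa, y_B = 0.762

At the bubble point ψ → 0, so ΣzᵢKᵢ = 1 with Kᵢ = Pᵢˢᵃᵗ/P ⇒ P = ΣzᵢPᵢˢᵃᵗ.
P = 0.154·234.9 + 0.846·137.0 = 152.077 kPa
yᵢ = zᵢPᵢˢᵃᵗ/P ⇒ y_B = 0.846·137.0/152.077 = 0.762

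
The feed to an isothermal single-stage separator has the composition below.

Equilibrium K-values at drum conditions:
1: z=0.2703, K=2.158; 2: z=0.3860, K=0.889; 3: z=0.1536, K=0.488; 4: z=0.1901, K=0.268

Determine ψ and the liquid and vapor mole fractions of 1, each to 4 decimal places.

ψ = 0.1091, x_1 = 0.2400, y_1 = 0.5179

Iterate (Newton) starting at ψ = 0.34:
  ψ = 0.3400: g = -0.10042, g' = -0.4313 → ψ = 0.1072
  ψ = 0.1072: g = 0.00088, g' = -0.4567 → ψ = 0.1091
Converged at ψ = 0.1091.
Compositions from xᵢ = zᵢ/(1+ψ(Kᵢ−1)), yᵢ = Kᵢxᵢ:
  1: x = 0.2400, y = 0.5179
  2: x = 0.3907, y = 0.3474
  3: x = 0.1627, y = 0.0794
  4: x = 0.2066, y = 0.0554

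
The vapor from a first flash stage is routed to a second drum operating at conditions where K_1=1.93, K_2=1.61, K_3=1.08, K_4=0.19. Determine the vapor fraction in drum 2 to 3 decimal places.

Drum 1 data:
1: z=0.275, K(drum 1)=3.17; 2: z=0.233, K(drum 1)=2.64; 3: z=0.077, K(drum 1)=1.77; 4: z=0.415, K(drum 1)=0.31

Drum 1:
Iterate (Newton) starting at ψ₁ = 0.66:
  ψ₁ = 0.660: g = -0.0576, g' = -1.050 → ψ₁ = 0.605
  ψ₁ = 0.605: g = -0.0014, g' = -1.003 → ψ₁ = 0.604
Converged at ψ₁ = 0.604.
Drum-1 compositions:
  1: x = 0.119, y = 0.377
  2: x = 0.117, y = 0.309
  3: x = 0.053, y = 0.093
  4: x = 0.711, y = 0.221
Drum-2 feed = drum-1 vapor: z₂ = (0.3774, 0.3091, 0.0930, 0.2205).
Drum 2:
Material balance + equilibrium reduce to Σ zᵢ(Kᵢ−1)/(1+ψ₂(Kᵢ−1)) = 0.
Check two-phase: ΣzᵢKᵢ = 1.368 > 1 and Σzᵢ/Kᵢ = 1.634 > 1, so g(0) = 0.368 > 0 and g(1) = -0.634 < 0.
Iterate (Newton) starting at ψ₂ = 0.61:
  ψ₂ = 0.610: g = 0.0154, g' = -0.760 → ψ₂ = 0.630
Converged at ψ₂ = 0.630.
  1: x = 0.238, y = 0.459
  2: x = 0.223, y = 0.360
  3: x = 0.089, y = 0.096
  4: x = 0.450, y = 0.086

V/F (drum 2) = 0.630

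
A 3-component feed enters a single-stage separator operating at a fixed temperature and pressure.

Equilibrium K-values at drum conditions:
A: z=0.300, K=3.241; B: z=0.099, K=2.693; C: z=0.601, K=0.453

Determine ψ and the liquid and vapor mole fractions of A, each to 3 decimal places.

Rachford–Rice: g(ψ) = Σ zᵢ(Kᵢ−1)/(1+ψ(Kᵢ−1)) = 0.
Check two-phase: ΣzᵢKᵢ = 1.511 > 1 and Σzᵢ/Kᵢ = 1.456 > 1, so g(0) = 0.511 > 0 and g(1) = -0.456 < 0.
Iterate (Newton) starting at ψ = 0.5:
  ψ = 0.500: g = -0.0447, g' = -0.759 → ψ = 0.441
  ψ = 0.441: g = 0.0007, g' = -0.786 → ψ = 0.442
Converged at ψ = 0.442.
Compositions from xᵢ = zᵢ/(1+ψ(Kᵢ−1)), yᵢ = Kᵢxᵢ:
  A: x = 0.151, y = 0.488
  B: x = 0.057, y = 0.152
  C: x = 0.793, y = 0.359

ψ = 0.442, x_A = 0.151, y_A = 0.488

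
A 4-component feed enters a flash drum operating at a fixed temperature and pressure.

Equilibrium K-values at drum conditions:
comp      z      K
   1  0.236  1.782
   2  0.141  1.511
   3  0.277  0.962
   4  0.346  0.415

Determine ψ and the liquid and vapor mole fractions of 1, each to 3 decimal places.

ψ = 0.149, x_1 = 0.211, y_1 = 0.377

Newton iteration, ψ⁰ = 0.5:
  ψ = 0.500: g = -0.1068, g' = -0.335 → ψ = 0.181
  ψ = 0.181: g = -0.0094, g' = -0.290 → ψ = 0.149
Converged at ψ = 0.149.
Compositions from xᵢ = zᵢ/(1+ψ(Kᵢ−1)), yᵢ = Kᵢxᵢ:
  1: x = 0.211, y = 0.377
  2: x = 0.131, y = 0.198
  3: x = 0.279, y = 0.268
  4: x = 0.379, y = 0.157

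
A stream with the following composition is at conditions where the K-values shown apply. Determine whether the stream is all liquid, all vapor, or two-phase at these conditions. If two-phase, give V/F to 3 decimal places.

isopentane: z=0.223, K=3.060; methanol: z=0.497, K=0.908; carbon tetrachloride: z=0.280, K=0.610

ΣzᵢKᵢ = 1.304; Σzᵢ/Kᵢ = 1.079.
Both exceed 1, so a two-phase solution exists.
Rachford–Rice: g(ψ) = Σ zᵢ(Kᵢ−1)/(1+ψ(Kᵢ−1)) = 0.
Iterate (Newton) starting at ψ = 0.39:
  ψ = 0.390: g = 0.0785, g' = -0.355 → ψ = 0.611
  ψ = 0.611: g = 0.0115, g' = -0.264 → ψ = 0.655
  ψ = 0.655: g = 0.0002, g' = -0.253 → ψ = 0.656
Converged at ψ = 0.656.

two-phase, V/F = 0.656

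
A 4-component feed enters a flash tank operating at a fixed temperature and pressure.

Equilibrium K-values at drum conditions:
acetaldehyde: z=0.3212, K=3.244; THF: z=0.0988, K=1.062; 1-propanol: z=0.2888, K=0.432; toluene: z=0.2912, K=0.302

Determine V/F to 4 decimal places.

Material balance + equilibrium reduce to Σ zᵢ(Kᵢ−1)/(1+V/F(Kᵢ−1)) = 0.
Feasibility: ΣzᵢKᵢ = 1.3596, Σzᵢ/Kᵢ = 1.8248 — both > 1, two phases present.
Newton–Raphson from V/F = 0.34:
  V/F = 0.3400: g = -0.05496, g' = -0.9078 → V/F = 0.2795
  V/F = 0.2795: g = 0.00150, g' = -0.9619 → V/F = 0.2810
Converged at V/F = 0.2810.

V/F = 0.2810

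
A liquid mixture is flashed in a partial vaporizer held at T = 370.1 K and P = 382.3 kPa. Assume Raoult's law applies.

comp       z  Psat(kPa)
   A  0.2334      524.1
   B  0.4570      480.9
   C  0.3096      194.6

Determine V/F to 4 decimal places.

Raoult's law: Kᵢ = Pᵢˢᵃᵗ/P = Pᵢˢᵃᵗ/382.3.
  K_A = 524.1/382.3 = 1.370913, K_B = 480.9/382.3 = 1.257913, K_C = 194.6/382.3 = 0.509024
Rachford–Rice: g(V/F) = Σ zᵢ(Kᵢ−1)/(1+V/F(Kᵢ−1)) = 0.
Feasibility: ΣzᵢKᵢ = 1.0524, Σzᵢ/Kᵢ = 1.1418 — both > 1, two phases present.
Newton–Raphson from V/F = 0.42:
  V/F = 0.4200: g = -0.01025, g' = -0.1672 → V/F = 0.3587
  V/F = 0.3587: g = -0.00021, g' = -0.1604 → V/F = 0.3574
Converged at V/F = 0.3574.

V/F = 0.3574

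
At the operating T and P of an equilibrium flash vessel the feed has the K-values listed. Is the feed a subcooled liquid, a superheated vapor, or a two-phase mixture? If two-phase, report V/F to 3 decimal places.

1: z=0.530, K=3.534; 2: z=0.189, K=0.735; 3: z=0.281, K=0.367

ΣzᵢKᵢ = 2.115; Σzᵢ/Kᵢ = 1.173.
Both exceed 1, so a two-phase solution exists.
Rachford–Rice: g(ψ) = Σ zᵢ(Kᵢ−1)/(1+ψ(Kᵢ−1)) = 0.
Newton iteration, ψ⁰ = 0.5:
  ψ = 0.500: g = 0.2744, g' = -0.921 → ψ = 0.798
  ψ = 0.798: g = 0.0214, g' = -0.854 → ψ = 0.823
Converged at ψ = 0.823.

two-phase, V/F = 0.823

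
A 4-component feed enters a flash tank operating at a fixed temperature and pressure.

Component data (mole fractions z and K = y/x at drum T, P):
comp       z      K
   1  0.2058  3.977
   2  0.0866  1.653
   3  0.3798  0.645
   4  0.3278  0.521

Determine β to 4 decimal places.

Material balance + equilibrium reduce to Σ zᵢ(Kᵢ−1)/(1+β(Kᵢ−1)) = 0.
Check two-phase: ΣzᵢKᵢ = 1.3774 > 1 and Σzᵢ/Kᵢ = 1.3221 > 1, so g(0) = 0.3774 > 0 and g(1) = -0.3221 < 0.
Newton–Raphson from β = 0.5:
  β = 0.5000: g = -0.08156, g' = -0.5163 → β = 0.3420
  β = 0.3420: g = 0.00855, g' = -0.6420 → β = 0.3553
  β = 0.3553: g = 0.00010, g' = -0.6269 → β = 0.3555
Converged at β = 0.3555.

β = 0.3555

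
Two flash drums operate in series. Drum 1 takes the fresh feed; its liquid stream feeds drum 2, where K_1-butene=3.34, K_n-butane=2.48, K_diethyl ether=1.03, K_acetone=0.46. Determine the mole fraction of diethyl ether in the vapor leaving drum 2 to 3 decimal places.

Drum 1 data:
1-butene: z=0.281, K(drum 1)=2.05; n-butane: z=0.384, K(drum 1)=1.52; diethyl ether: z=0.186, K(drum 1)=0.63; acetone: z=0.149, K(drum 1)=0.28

Drum 1:
Iterate (Newton) starting at ψ₁ = 0.5:
  ψ₁ = 0.500: g = 0.0999, g' = -0.426 → ψ₁ = 0.735
  ψ₁ = 0.735: g = -0.0113, g' = -0.549 → ψ₁ = 0.714
Converged at ψ₁ = 0.714.
Drum-1 compositions:
  1-butene: x = 0.161, y = 0.329
  n-butane: x = 0.280, y = 0.426
  diethyl ether: x = 0.253, y = 0.159
  acetone: x = 0.307, y = 0.086
Drum-2 feed = drum-1 liquid: z₂ = (0.1606, 0.2800, 0.2528, 0.3066).
Drum 2:
Rachford–Rice: g(ψ₂) = Σ zᵢ(Kᵢ−1)/(1+ψ₂(Kᵢ−1)) = 0.
Check two-phase: ΣzᵢKᵢ = 1.632 > 1 and Σzᵢ/Kᵢ = 1.073 > 1, so g(0) = 0.632 > 0 and g(1) = -0.073 < 0.
Newton iteration, ψ₂⁰ = 0.39:
  ψ₂ = 0.390: g = 0.2571, g' = -0.631 → ψ₂ = 0.798
  ψ₂ = 0.798: g = 0.0378, g' = -0.512 → ψ₂ = 0.871
  ψ₂ = 0.871: g = -0.0006, g' = -0.531 → ψ₂ = 0.870
Converged at ψ₂ = 0.870.
  1-butene: x = 0.053, y = 0.177
  n-butane: x = 0.122, y = 0.304
  diethyl ether: x = 0.246, y = 0.254
  acetone: x = 0.578, y = 0.266

y_diethyl ether (drum 2) = 0.254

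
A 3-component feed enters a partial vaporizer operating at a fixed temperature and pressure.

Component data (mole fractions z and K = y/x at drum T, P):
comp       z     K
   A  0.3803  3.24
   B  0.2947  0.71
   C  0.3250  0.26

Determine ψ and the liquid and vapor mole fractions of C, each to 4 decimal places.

Iterate (Newton) starting at ψ = 0.5:
  ψ = 0.5000: g = -0.07988, g' = -0.9069 → ψ = 0.4119
  ψ = 0.4119: g = 0.00005, g' = -0.9164 → ψ = 0.4120
Converged at ψ = 0.4120.
Compositions from xᵢ = zᵢ/(1+ψ(Kᵢ−1)), yᵢ = Kᵢxᵢ:
  A: x = 0.1978, y = 0.6408
  B: x = 0.3347, y = 0.2376
  C: x = 0.4675, y = 0.1216

ψ = 0.4120, x_C = 0.4675, y_C = 0.1216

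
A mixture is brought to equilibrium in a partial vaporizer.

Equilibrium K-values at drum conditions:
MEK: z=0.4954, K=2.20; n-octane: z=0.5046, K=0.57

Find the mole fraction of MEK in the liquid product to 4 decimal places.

x_MEK = 0.2638

Iterate (Newton) starting at ψ = 0.53:
  ψ = 0.5300: g = 0.08235, g' = -0.4230 → ψ = 0.7247
  ψ = 0.7247: g = 0.00278, g' = -0.4010 → ψ = 0.7316
Converged at ψ = 0.7316.
Compositions from xᵢ = zᵢ/(1+ψ(Kᵢ−1)), yᵢ = Kᵢxᵢ:
  MEK: x = 0.2638, y = 0.5804
  n-octane: x = 0.7362, y = 0.4196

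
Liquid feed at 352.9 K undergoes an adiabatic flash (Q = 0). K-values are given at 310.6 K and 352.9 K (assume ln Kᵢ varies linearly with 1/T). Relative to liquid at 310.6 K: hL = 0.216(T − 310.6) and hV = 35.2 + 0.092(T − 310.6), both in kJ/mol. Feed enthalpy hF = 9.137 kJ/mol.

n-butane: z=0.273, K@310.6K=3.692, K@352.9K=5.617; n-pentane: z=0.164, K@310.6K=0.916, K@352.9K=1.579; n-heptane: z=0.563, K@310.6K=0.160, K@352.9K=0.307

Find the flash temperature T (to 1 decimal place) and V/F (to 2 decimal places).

Adiabatic flash: solve Rachford–Rice at each trial T, then check hF = ψ·hV(T) + (1−ψ)·hL(T).
  T = 310.6 K: K = (3.692, 0.916, 0.160), RR gives ψ = 0.130, H_out = 4.567 kJ/mol
  T = 352.9 K: K = (5.617, 1.579, 0.307), RR gives ψ = 0.384, H_out = 20.653 kJ/mol
  T = 331.8 K: K = (4.617, 1.224, 0.226), RR gives ψ = 0.259, H_out = 13.016 kJ/mol
  T = 321.2 K: K = (4.144, 1.064, 0.191), RR gives ψ = 0.196, H_out = 8.943 kJ/mol
  T = 326.5 K: K = (4.378, 1.143, 0.208), RR gives ψ = 0.228, H_out = 11.009 kJ/mol
  T = 323.9 K: K = (4.263, 1.104, 0.200), RR gives ψ = 0.213, H_out = 10.004 kJ/mol
  T = 322.5 K: K = (4.201, 1.083, 0.196), RR gives ψ = 0.204, H_out = 9.456 kJ/mol
Linear interpolation between T = 321.2 (H_out = 8.943) and T = 322.5 (H_out = 9.456) on hF = 9.137 gives T ≈ 321.7 K, at which ψ = 0.20.

T = 321.7 K, V/F = 0.20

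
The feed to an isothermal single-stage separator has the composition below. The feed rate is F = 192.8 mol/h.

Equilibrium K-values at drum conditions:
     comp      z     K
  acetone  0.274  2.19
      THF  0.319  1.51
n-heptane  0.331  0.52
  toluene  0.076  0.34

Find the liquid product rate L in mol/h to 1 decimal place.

L = 73.2 mol/h

Material balance + equilibrium reduce to Σ zᵢ(Kᵢ−1)/(1+ψ(Kᵢ−1)) = 0.
Feasibility: ΣzᵢKᵢ = 1.280, Σzᵢ/Kᵢ = 1.196 — both > 1, two phases present.
Newton iteration, ψ⁰ = 0.59:
  ψ = 0.590: g = 0.0128, g' = -0.420 → ψ = 0.621
  ψ = 0.621: g = -0.0001, g' = -0.426 → ψ = 0.620
Converged at ψ = 0.620.
Then V = ψ·F = 0.6203·192.8 = 119.6 mol/h and L = F − V = 73.2 mol/h.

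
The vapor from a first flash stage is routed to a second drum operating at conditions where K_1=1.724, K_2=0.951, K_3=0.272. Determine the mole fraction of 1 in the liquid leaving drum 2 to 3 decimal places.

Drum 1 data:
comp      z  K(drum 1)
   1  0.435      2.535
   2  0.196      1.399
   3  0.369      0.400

Drum 1:
Material balance + equilibrium reduce to Σ zᵢ(Kᵢ−1)/(1+ψ₁(Kᵢ−1)) = 0.
g(0) = ΣzᵢKᵢ − 1 = 0.525 and g(1) = 1 − Σzᵢ/Kᵢ = -0.234, so a root lies in (0, 1).
Newton iteration, ψ₁⁰ = 0.5:
  ψ₁ = 0.500: g = 0.1267, g' = -0.621 → ψ₁ = 0.704
  ψ₁ = 0.704: g = -0.0014, g' = -0.654 → ψ₁ = 0.702
Converged at ψ₁ = 0.702.
Drum-1 compositions:
  1: x = 0.209, y = 0.531
  2: x = 0.153, y = 0.214
  3: x = 0.637, y = 0.255
Drum-2 feed = drum-1 vapor: z₂ = (0.5308, 0.2142, 0.2550).
Drum 2:
Material balance + equilibrium reduce to Σ zᵢ(Kᵢ−1)/(1+ψ₂(Kᵢ−1)) = 0.
Feasibility: ΣzᵢKᵢ = 1.188, Σzᵢ/Kᵢ = 1.471 — both > 1, two phases present.
Newton–Raphson from ψ₂ = 0.3:
  ψ₂ = 0.300: g = 0.0676, g' = -0.410 → ψ₂ = 0.465
  ψ₂ = 0.465: g = -0.0039, g' = -0.465 → ψ₂ = 0.457
Converged at ψ₂ = 0.457.
  1: x = 0.399, y = 0.688
  2: x = 0.219, y = 0.208
  3: x = 0.382, y = 0.104

x_1 (drum 2) = 0.399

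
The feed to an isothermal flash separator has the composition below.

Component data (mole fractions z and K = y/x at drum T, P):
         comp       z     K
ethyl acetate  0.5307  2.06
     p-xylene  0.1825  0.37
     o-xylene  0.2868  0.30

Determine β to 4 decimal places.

Iterate (Newton) starting at β = 0.5:
  β = 0.5000: g = -0.10903, g' = -0.7417 → β = 0.3530
  β = 0.3530: g = -0.00514, g' = -0.6835 → β = 0.3455
Converged at β = 0.3455.

β = 0.3455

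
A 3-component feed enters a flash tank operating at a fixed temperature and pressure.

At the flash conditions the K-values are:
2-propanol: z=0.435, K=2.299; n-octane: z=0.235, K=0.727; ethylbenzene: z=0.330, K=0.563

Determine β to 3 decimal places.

β = 0.725

Let β = V/F and solve Σ zᵢ(Kᵢ−1)/(1+β(Kᵢ−1)) = 0.
g(0) = ΣzᵢKᵢ − 1 = 0.357 and g(1) = 1 − Σzᵢ/Kᵢ = -0.099, so a root lies in (0, 1).
Newton–Raphson from β = 0.5:
  β = 0.500: g = 0.0837, g' = -0.396 → β = 0.711
  β = 0.711: g = 0.0049, g' = -0.358 → β = 0.725
Converged at β = 0.725.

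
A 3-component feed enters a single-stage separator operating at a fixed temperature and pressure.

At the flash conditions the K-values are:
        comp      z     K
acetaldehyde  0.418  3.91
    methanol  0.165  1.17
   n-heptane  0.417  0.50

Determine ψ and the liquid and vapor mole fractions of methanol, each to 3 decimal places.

Rachford–Rice: g(ψ) = Σ zᵢ(Kᵢ−1)/(1+ψ(Kᵢ−1)) = 0.
Check two-phase: ΣzᵢKᵢ = 2.036 > 1 and Σzᵢ/Kᵢ = 1.082 > 1, so g(0) = 1.036 > 0 and g(1) = -0.082 < 0.
Newton–Raphson from ψ = 0.5:
  ψ = 0.500: g = 0.2433, g' = -0.777 → ψ = 0.813
  ψ = 0.813: g = 0.0346, g' = -0.612 → ψ = 0.870
Converged at ψ = 0.870.
Compositions from xᵢ = zᵢ/(1+ψ(Kᵢ−1)), yᵢ = Kᵢxᵢ:
  acetaldehyde: x = 0.118, y = 0.463
  methanol: x = 0.144, y = 0.168
  n-heptane: x = 0.738, y = 0.369

ψ = 0.870, x_methanol = 0.144, y_methanol = 0.168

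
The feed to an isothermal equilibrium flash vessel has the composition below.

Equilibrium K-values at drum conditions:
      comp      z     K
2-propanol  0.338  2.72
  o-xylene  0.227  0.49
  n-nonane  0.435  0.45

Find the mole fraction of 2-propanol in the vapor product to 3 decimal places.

y_2-propanol = 0.647

Newton iteration, V/F⁰ = 0.5:
  V/F = 0.500: g = -0.1728, g' = -0.646 → V/F = 0.232
  V/F = 0.232: g = 0.0097, g' = -0.759 → V/F = 0.245
Converged at V/F = 0.245.
Compositions from xᵢ = zᵢ/(1+V/F(Kᵢ−1)), yᵢ = Kᵢxᵢ:
  2-propanol: x = 0.238, y = 0.647
  o-xylene: x = 0.259, y = 0.127
  n-nonane: x = 0.503, y = 0.226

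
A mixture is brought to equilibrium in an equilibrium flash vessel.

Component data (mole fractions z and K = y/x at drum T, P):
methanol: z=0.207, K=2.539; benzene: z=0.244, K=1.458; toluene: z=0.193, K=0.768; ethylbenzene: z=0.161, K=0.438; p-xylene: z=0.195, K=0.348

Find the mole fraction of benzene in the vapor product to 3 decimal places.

y_benzene = 0.312

Rachford–Rice: g(ψ) = Σ zᵢ(Kᵢ−1)/(1+ψ(Kᵢ−1)) = 0.
Check two-phase: ΣzᵢKᵢ = 1.168 > 1 and Σzᵢ/Kᵢ = 1.428 > 1, so g(0) = 0.168 > 0 and g(1) = -0.428 < 0.
Newton–Raphson from ψ = 0.49:
  ψ = 0.490: g = -0.0893, g' = -0.483 → ψ = 0.305
  ψ = 0.305: g = -0.0012, g' = -0.482 → ψ = 0.302
Converged at ψ = 0.302.
Compositions from xᵢ = zᵢ/(1+ψ(Kᵢ−1)), yᵢ = Kᵢxᵢ:
  methanol: x = 0.141, y = 0.359
  benzene: x = 0.214, y = 0.312
  toluene: x = 0.208, y = 0.159
  ethylbenzene: x = 0.194, y = 0.085
  p-xylene: x = 0.243, y = 0.085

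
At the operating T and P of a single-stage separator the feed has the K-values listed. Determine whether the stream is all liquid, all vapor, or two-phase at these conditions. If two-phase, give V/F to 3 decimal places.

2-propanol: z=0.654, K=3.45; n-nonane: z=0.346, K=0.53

all vapor

ΣzᵢKᵢ = 2.440; Σzᵢ/Kᵢ = 0.842.
Since Σzᵢ/Kᵢ < 1 the mixture is above its dew point — single vapor phase.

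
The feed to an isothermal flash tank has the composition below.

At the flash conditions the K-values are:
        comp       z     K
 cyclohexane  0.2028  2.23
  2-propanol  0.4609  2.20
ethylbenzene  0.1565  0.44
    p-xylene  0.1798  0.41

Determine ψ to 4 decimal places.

Newton iteration, ψ⁰ = 0.49:
  ψ = 0.4900: g = 0.23392, g' = -0.5997 → ψ = 0.8801
  ψ = 0.8801: g = -0.00468, g' = -0.6893 → ψ = 0.8733
Converged at ψ = 0.8733.

ψ = 0.8733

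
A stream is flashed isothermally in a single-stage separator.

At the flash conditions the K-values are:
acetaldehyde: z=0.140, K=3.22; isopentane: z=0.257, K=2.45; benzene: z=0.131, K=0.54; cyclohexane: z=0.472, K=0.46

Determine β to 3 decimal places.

Rachford–Rice: g(β) = Σ zᵢ(Kᵢ−1)/(1+β(Kᵢ−1)) = 0.
Check two-phase: ΣzᵢKᵢ = 1.368 > 1 and Σzᵢ/Kᵢ = 1.417 > 1, so g(0) = 0.368 > 0 and g(1) = -0.417 < 0.
Iterate (Newton) starting at β = 0.36:
  β = 0.360: g = 0.0290, g' = -0.698 → β = 0.402
Converged at β = 0.402.

β = 0.402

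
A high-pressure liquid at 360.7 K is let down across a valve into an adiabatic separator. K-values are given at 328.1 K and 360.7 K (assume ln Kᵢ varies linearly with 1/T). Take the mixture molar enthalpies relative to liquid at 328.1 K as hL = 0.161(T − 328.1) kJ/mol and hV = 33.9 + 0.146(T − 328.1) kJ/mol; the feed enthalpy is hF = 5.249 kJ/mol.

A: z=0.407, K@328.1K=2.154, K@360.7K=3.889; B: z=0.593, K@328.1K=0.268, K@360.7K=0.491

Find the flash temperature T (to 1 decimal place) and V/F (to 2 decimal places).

Adiabatic flash: solve Rachford–Rice at each trial T, then check hF = ψ·hV(T) + (1−ψ)·hL(T).
  T = 328.1 K: K = (2.154, 0.268), RR gives ψ = 0.042, H_out = 1.429 kJ/mol
  T = 360.7 K: K = (3.889, 0.491), RR gives ψ = 0.594, H_out = 25.106 kJ/mol
  T = 344.4 K: K = (2.935, 0.368), RR gives ψ = 0.338, H_out = 13.984 kJ/mol
  T = 336.2 K: K = (2.521, 0.315), RR gives ψ = 0.204, H_out = 8.207 kJ/mol
  T = 332.1 K: K = (2.330, 0.291), RR gives ψ = 0.128, H_out = 4.974 kJ/mol
  T = 334.1 K: K = (2.422, 0.302), RR gives ψ = 0.166, H_out = 6.592 kJ/mol
Linear interpolation between T = 332.1 (H_out = 4.974) and T = 334.1 (H_out = 6.592) on hF = 5.249 gives T ≈ 332.4 K, at which ψ = 0.13.

T = 332.4 K, V/F = 0.13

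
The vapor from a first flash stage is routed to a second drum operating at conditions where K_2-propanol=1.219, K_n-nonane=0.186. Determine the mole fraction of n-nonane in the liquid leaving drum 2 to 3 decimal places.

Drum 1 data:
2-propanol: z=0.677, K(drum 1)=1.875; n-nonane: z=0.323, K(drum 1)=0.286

Drum 1:
Rachford–Rice: g(ψ₁) = Σ zᵢ(Kᵢ−1)/(1+ψ₁(Kᵢ−1)) = 0.
Check two-phase: ΣzᵢKᵢ = 1.362 > 1 and Σzᵢ/Kᵢ = 1.490 > 1, so g(0) = 0.362 > 0 and g(1) = -0.490 < 0.
Newton iteration, ψ₁⁰ = 0.39:
  ψ₁ = 0.390: g = 0.1220, g' = -0.604 → ψ₁ = 0.592
  ψ₁ = 0.592: g = -0.0092, g' = -0.719 → ψ₁ = 0.579
Converged at ψ₁ = 0.579.
Drum-1 compositions:
  2-propanol: x = 0.449, y = 0.843
  n-nonane: x = 0.551, y = 0.157
Drum-2 feed = drum-1 vapor: z₂ = (0.8425, 0.1575).
Drum 2:
Material balance + equilibrium reduce to Σ zᵢ(Kᵢ−1)/(1+ψ₂(Kᵢ−1)) = 0.
Feasibility: ΣzᵢKᵢ = 1.056, Σzᵢ/Kᵢ = 1.538 — both > 1, two phases present.
Binary case is linear: z₁(K₁−1)(1+ψ₂(K₂−1)) + z₂(K₂−1)(1+ψ₂(K₁−1)) = 0
⇒ ψ₂ = [z₁(K₁−1)+z₂(K₂−1)] / [−(K₁−1)(K₂−1)] = 0.0563/0.1783 = 0.316
  2-propanol: x = 0.788, y = 0.961
  n-nonane: x = 0.212, y = 0.039

x_n-nonane (drum 2) = 0.212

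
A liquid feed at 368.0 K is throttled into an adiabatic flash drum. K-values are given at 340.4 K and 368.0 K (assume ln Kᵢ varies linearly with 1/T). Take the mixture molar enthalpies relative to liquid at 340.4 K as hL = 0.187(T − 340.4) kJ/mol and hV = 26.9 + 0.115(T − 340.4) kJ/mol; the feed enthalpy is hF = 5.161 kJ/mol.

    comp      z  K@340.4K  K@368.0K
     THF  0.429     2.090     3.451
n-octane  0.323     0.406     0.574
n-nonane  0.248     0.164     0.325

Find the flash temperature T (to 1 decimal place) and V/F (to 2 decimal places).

T = 344.0 K, V/F = 0.17

Adiabatic flash: solve Rachford–Rice at each trial T, then check hF = ψ·hV(T) + (1−ψ)·hL(T).
  T = 340.4 K: K = (2.090, 0.406, 0.164), RR gives ψ = 0.089, H_out = 2.383 kJ/mol
  T = 368.0 K: K = (3.451, 0.574, 0.325), RR gives ψ = 0.552, H_out = 18.918 kJ/mol
  T = 354.2 K: K = (2.712, 0.486, 0.234), RR gives ψ = 0.347, H_out = 11.568 kJ/mol
  T = 347.3 K: K = (2.387, 0.445, 0.197), RR gives ψ = 0.231, H_out = 7.400 kJ/mol
  T = 343.9 K: K = (2.237, 0.426, 0.180), RR gives ψ = 0.166, H_out = 5.071 kJ/mol
  T = 345.6 K: K = (2.311, 0.435, 0.188), RR gives ψ = 0.200, H_out = 6.265 kJ/mol
Linear interpolation between T = 343.9 (H_out = 5.071) and T = 345.6 (H_out = 6.265) on hF = 5.161 gives T ≈ 344.0 K, at which ψ = 0.17.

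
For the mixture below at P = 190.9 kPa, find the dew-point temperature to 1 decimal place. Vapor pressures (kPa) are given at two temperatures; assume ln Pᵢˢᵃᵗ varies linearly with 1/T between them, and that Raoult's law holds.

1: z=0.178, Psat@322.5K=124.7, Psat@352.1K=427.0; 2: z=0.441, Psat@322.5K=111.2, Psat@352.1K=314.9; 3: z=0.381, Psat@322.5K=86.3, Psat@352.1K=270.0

Dew-point temperature: Σzᵢ·P/Pᵢˢᵃᵗ(T) = 1. Interpolate ln Pᵢˢᵃᵗ = aᵢ + bᵢ/T.
  T = 322.5 K: ΣzᵢP/Pᵢˢᵃᵗ = 1.8724
  T = 352.1 K: ΣzᵢP/Pᵢˢᵃᵗ = 0.6163
  T = 337.3 K: ΣzᵢP/Pᵢˢᵃᵗ = 1.0478
  T = 344.7 K: ΣzᵢP/Pᵢˢᵃᵗ = 0.7989
  T = 341.0 K: ΣzᵢP/Pᵢˢᵃᵗ = 0.9135
  T = 339.1 K: ΣzᵢP/Pᵢˢᵃᵗ = 0.9798
Interpolating between 337.3 K and 339.1 K gives T ≈ 338.6 K.

T = 338.6 K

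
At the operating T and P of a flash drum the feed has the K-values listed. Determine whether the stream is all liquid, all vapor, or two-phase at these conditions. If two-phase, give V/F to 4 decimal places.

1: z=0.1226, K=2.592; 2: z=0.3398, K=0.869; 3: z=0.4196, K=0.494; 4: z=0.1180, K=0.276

ΣzᵢKᵢ = 0.8529; Σzᵢ/Kᵢ = 1.7153.
Since ΣzᵢKᵢ < 1 the mixture is below its bubble point — single liquid phase.

all liquid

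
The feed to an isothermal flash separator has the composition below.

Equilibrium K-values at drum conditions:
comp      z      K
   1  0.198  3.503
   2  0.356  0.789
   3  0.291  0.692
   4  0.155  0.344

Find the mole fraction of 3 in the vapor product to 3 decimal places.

y_3 = 0.219

Material balance + equilibrium reduce to Σ zᵢ(Kᵢ−1)/(1+V/F(Kᵢ−1)) = 0.
Check two-phase: ΣzᵢKᵢ = 1.229 > 1 and Σzᵢ/Kᵢ = 1.379 > 1, so g(0) = 0.229 > 0 and g(1) = -0.379 < 0.
Iterate (Newton) starting at V/F = 0.43:
  V/F = 0.430: g = -0.0889, g' = -0.473 → V/F = 0.242
  V/F = 0.242: g = 0.0117, g' = -0.625 → V/F = 0.261
Converged at V/F = 0.261.
Compositions from xᵢ = zᵢ/(1+V/F(Kᵢ−1)), yᵢ = Kᵢxᵢ:
  1: x = 0.120, y = 0.419
  2: x = 0.377, y = 0.297
  3: x = 0.316, y = 0.219
  4: x = 0.187, y = 0.064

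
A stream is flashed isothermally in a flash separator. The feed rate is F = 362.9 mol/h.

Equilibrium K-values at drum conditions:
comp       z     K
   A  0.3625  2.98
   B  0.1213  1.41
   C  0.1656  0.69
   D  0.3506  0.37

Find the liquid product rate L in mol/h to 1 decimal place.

Iterate (Newton) starting at β = 0.5:
  β = 0.5000: g = 0.01875, g' = -0.6918 → β = 0.5271
  β = 0.5271: g = 0.00005, g' = -0.6887 → β = 0.5272
Converged at β = 0.5272.
Then V = β·F = 0.5272·362.9 = 191.3 mol/h and L = F − V = 171.6 mol/h.

L = 171.6 mol/h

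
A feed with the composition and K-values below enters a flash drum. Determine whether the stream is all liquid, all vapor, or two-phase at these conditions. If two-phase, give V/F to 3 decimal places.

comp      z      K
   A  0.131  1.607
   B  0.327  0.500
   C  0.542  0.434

all liquid

ΣzᵢKᵢ = 0.609; Σzᵢ/Kᵢ = 1.984.
Since ΣzᵢKᵢ < 1 the mixture is below its bubble point — single liquid phase.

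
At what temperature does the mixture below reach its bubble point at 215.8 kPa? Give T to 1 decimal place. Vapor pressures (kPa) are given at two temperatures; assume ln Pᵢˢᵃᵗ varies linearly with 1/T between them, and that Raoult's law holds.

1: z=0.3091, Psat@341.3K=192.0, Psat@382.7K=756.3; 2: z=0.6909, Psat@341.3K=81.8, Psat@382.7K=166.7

Bubble-point temperature: ΣzᵢPᵢˢᵃᵗ(T) = P. Interpolate ln Pᵢˢᵃᵗ = aᵢ + bᵢ/T.
  T = 341.3 K: ΣzᵢPᵢˢᵃᵗ = 115.86 kPa
  T = 382.7 K: ΣzᵢPᵢˢᵃᵗ = 348.95 kPa
  T = 362.0 K: ΣzᵢPᵢˢᵃᵗ = 204.83 kPa
  T = 372.4 K: ΣzᵢPᵢˢᵃᵗ = 268.93 kPa
  T = 367.2 K: ΣzᵢPᵢˢᵃᵗ = 234.98 kPa
  T = 364.6 K: ΣzᵢPᵢˢᵃᵗ = 219.45 kPa
Interpolating between 362.0 K and 364.6 K gives T ≈ 364.0 K.

T = 364.0 K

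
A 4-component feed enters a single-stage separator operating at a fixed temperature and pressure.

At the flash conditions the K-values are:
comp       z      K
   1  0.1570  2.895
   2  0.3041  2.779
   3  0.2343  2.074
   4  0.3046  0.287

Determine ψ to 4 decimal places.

ψ = 0.7749

Rachford–Rice: g(ψ) = Σ zᵢ(Kᵢ−1)/(1+ψ(Kᵢ−1)) = 0.
Feasibility: ΣzᵢKᵢ = 1.8730, Σzᵢ/Kᵢ = 1.3380 — both > 1, two phases present.
Newton–Raphson from ψ = 0.5:
  ψ = 0.5000: g = 0.26531, g' = -0.9066 → ψ = 0.7926
  ψ = 0.7926: g = -0.02015, g' = -1.1535 → ψ = 0.7752
  ψ = 0.7752: g = -0.00033, g' = -1.1170 → ψ = 0.7749
Converged at ψ = 0.7749.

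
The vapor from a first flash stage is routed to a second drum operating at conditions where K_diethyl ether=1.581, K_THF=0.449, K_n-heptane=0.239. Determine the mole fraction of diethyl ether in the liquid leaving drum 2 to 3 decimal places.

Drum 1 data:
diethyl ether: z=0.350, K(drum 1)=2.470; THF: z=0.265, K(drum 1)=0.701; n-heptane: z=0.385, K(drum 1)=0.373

Drum 1:
Let ψ₁ = V/F and solve Σ zᵢ(Kᵢ−1)/(1+ψ₁(Kᵢ−1)) = 0.
g(0) = ΣzᵢKᵢ − 1 = 0.194 and g(1) = 1 − Σzᵢ/Kᵢ = -0.552, so a root lies in (0, 1).
Iterate (Newton) starting at ψ₁ = 0.46:
  ψ₁ = 0.460: g = -0.1242, g' = -0.600 → ψ₁ = 0.253
  ψ₁ = 0.253: g = 0.0024, g' = -0.643 → ψ₁ = 0.257
Converged at ψ₁ = 0.257.
Drum-1 compositions:
  diethyl ether: x = 0.254, y = 0.628
  THF: x = 0.287, y = 0.201
  n-heptane: x = 0.459, y = 0.171
Drum-2 feed = drum-1 vapor: z₂ = (0.6276, 0.2012, 0.1712).
Drum 2:
Newton iteration, ψ₂⁰ = 0.41:
  ψ₂ = 0.410: g = -0.0380, g' = -0.450 → ψ₂ = 0.325
  ψ₂ = 0.325: g = -0.0015, g' = -0.416 → ψ₂ = 0.322
Converged at ψ₂ = 0.322.
  diethyl ether: x = 0.529, y = 0.836
  THF: x = 0.245, y = 0.110
  n-heptane: x = 0.227, y = 0.054

x_diethyl ether (drum 2) = 0.529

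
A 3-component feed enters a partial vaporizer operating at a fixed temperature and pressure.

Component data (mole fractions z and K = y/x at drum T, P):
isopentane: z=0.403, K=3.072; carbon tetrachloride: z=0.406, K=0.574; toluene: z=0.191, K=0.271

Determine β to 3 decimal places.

β = 0.464

Material balance + equilibrium reduce to Σ zᵢ(Kᵢ−1)/(1+β(Kᵢ−1)) = 0.
Feasibility: ΣzᵢKᵢ = 1.523, Σzᵢ/Kᵢ = 1.543 — both > 1, two phases present.
Newton iteration, β⁰ = 0.65:
  β = 0.650: g = -0.1480, g' = -0.822 → β = 0.470
  β = 0.470: g = -0.0049, g' = -0.794 → β = 0.464
Converged at β = 0.464.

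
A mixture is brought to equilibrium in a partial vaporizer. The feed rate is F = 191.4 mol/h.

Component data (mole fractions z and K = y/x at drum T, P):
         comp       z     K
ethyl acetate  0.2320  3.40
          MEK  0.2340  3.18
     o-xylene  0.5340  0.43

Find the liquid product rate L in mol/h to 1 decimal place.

Let ψ = V/F and solve Σ zᵢ(Kᵢ−1)/(1+ψ(Kᵢ−1)) = 0.
Feasibility: ΣzᵢKᵢ = 1.7625, Σzᵢ/Kᵢ = 1.3837 — both > 1, two phases present.
Newton–Raphson from ψ = 0.49:
  ψ = 0.4900: g = 0.08019, g' = -0.8762 → ψ = 0.5815
  ψ = 0.5815: g = 0.00208, g' = -0.8373 → ψ = 0.5840
Converged at ψ = 0.5840.
Then V = ψ·F = 0.5840·191.4 = 111.8 mol/h and L = F − V = 79.6 mol/h.

L = 79.6 mol/h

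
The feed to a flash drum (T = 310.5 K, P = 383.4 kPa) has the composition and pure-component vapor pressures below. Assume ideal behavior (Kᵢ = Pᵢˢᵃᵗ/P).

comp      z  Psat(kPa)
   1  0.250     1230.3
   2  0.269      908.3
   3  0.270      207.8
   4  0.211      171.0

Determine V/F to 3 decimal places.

V/F = 0.752

Raoult's law: Kᵢ = Pᵢˢᵃᵗ/P = Pᵢˢᵃᵗ/383.4.
  K_1 = 1230.3/383.4 = 3.20892, K_2 = 908.3/383.4 = 2.36907, K_3 = 207.8/383.4 = 0.54199, K_4 = 171.0/383.4 = 0.44601
Newton–Raphson from V/F = 0.48:
  V/F = 0.480: g = 0.1725, g' = -0.684 → V/F = 0.732
  V/F = 0.732: g = 0.0122, g' = -0.615 → V/F = 0.752
Converged at V/F = 0.752.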